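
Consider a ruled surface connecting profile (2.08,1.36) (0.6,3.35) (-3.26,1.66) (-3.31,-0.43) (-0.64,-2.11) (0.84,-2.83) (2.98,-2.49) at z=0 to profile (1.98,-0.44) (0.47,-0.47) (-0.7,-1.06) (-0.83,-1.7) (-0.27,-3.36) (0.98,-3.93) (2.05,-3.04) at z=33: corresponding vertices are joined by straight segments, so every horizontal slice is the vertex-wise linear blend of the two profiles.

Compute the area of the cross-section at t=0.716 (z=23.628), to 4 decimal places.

Cross-section at t=0.716: each vertex is (1-t)·p0[i] + t·p1[i].
  v1: (1-0.716)·(2.08,1.36) + 0.716·(1.98,-0.44) = (2.0084,0.0712)
  v2: (1-0.716)·(0.6,3.35) + 0.716·(0.47,-0.47) = (0.5069,0.6149)
  v3: (1-0.716)·(-3.26,1.66) + 0.716·(-0.7,-1.06) = (-1.4270,-0.2875)
  v4: (1-0.716)·(-3.31,-0.43) + 0.716·(-0.83,-1.7) = (-1.5343,-1.3393)
  v5: (1-0.716)·(-0.64,-2.11) + 0.716·(-0.27,-3.36) = (-0.3751,-3.0050)
  v6: (1-0.716)·(0.84,-2.83) + 0.716·(0.98,-3.93) = (0.9402,-3.6176)
  v7: (1-0.716)·(2.98,-2.49) + 0.716·(2.05,-3.04) = (2.3141,-2.8838)
Shoelace sum Σ(x_i·y_{i+1} − x_{i+1}·y_i):
  i=1: 2.0084·0.6149 − 0.5069·0.0712 = +1.1988 (running +1.1988)
  i=2: 0.5069·-0.2875 − -1.4270·0.6149 = +0.7317 (running +1.9305)
  i=3: -1.4270·-1.3393 − -1.5343·-0.2875 = +1.4701 (running +3.4007)
  i=4: -1.5343·-3.0050 − -0.3751·-1.3393 = +4.1083 (running +7.5089)
  i=5: -0.3751·-3.6176 − 0.9402·-3.0050 = +4.1823 (running +11.6912)
  i=6: 0.9402·-2.8838 − 2.3141·-3.6176 = +5.6601 (running +17.3513)
  i=7: 2.3141·0.0712 − 2.0084·-2.8838 = +5.9566 (running +23.3079)
Area = |Σ|/2 = |23.3079|/2 = 11.6540

Area at t=0.716: 11.6540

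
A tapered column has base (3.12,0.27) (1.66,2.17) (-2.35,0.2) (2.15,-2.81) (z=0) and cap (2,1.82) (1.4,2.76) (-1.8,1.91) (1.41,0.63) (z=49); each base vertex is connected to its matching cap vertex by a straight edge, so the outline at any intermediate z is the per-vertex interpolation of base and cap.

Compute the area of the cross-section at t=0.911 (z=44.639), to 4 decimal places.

Cross-section at t=0.911: each vertex is (1-t)·p0[i] + t·p1[i].
  v1: (1-0.911)·(3.12,0.27) + 0.911·(2,1.82) = (2.0997,1.6821)
  v2: (1-0.911)·(1.66,2.17) + 0.911·(1.4,2.76) = (1.4231,2.7075)
  v3: (1-0.911)·(-2.35,0.2) + 0.911·(-1.8,1.91) = (-1.8490,1.7578)
  v4: (1-0.911)·(2.15,-2.81) + 0.911·(1.41,0.63) = (1.4759,0.3238)
Shoelace sum Σ(x_i·y_{i+1} − x_{i+1}·y_i):
  i=1: 2.0997·2.7075 − 1.4231·1.6821 = +3.2911 (running +3.2911)
  i=2: 1.4231·1.7578 − -1.8490·2.7075 = +7.5076 (running +10.7987)
  i=3: -1.8490·0.3238 − 1.4759·1.7578 = -3.1930 (running +7.6056)
  i=4: 1.4759·1.6821 − 2.0997·0.3238 = +1.8025 (running +9.4082)
Area = |Σ|/2 = |9.4082|/2 = 4.7041

Area at t=0.911: 4.7041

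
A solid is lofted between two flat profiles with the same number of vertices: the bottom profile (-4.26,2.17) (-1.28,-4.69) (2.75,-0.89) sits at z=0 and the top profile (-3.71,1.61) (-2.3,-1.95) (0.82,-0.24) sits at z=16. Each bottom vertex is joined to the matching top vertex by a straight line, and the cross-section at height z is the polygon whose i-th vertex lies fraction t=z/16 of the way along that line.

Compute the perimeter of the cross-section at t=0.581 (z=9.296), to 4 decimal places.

Cross-section at t=0.581: each vertex is (1-t)·p0[i] + t·p1[i].
  v1: (1-0.581)·(-4.26,2.17) + 0.581·(-3.71,1.61) = (-3.9405,1.8446)
  v2: (1-0.581)·(-1.28,-4.69) + 0.581·(-2.3,-1.95) = (-1.8726,-3.0981)
  v3: (1-0.581)·(2.75,-0.89) + 0.581·(0.82,-0.24) = (1.6287,-0.5123)
Perimeter = Σ |v_{i+1} − v_i|:
  edge 1→2: √(2.0678² + -4.9427²) = 5.3578 (running 5.3578)
  edge 2→3: √(3.5013² + 2.5857²) = 4.3526 (running 9.7104)
  edge 3→1: √(-5.5691² + 2.3570²) = 6.0474 (running 15.7577)
Perimeter = 15.7577

Perimeter at t=0.581: 15.7577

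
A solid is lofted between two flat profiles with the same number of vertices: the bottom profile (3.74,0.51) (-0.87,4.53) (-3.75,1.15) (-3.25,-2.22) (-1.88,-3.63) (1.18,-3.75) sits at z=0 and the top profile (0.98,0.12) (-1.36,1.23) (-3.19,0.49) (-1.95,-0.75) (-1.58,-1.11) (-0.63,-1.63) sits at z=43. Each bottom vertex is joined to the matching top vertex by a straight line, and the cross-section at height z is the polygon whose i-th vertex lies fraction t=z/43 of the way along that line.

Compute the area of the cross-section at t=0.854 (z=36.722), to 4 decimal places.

Cross-section at t=0.854: each vertex is (1-t)·p0[i] + t·p1[i].
  v1: (1-0.854)·(3.74,0.51) + 0.854·(0.98,0.12) = (1.3830,0.1769)
  v2: (1-0.854)·(-0.87,4.53) + 0.854·(-1.36,1.23) = (-1.2885,1.7118)
  v3: (1-0.854)·(-3.75,1.15) + 0.854·(-3.19,0.49) = (-3.2718,0.5864)
  v4: (1-0.854)·(-3.25,-2.22) + 0.854·(-1.95,-0.75) = (-2.1398,-0.9646)
  v5: (1-0.854)·(-1.88,-3.63) + 0.854·(-1.58,-1.11) = (-1.6238,-1.4779)
  v6: (1-0.854)·(1.18,-3.75) + 0.854·(-0.63,-1.63) = (-0.3657,-1.9395)
Shoelace sum Σ(x_i·y_{i+1} − x_{i+1}·y_i):
  i=1: 1.3830·1.7118 − -1.2885·0.1769 = +2.5953 (running +2.5953)
  i=2: -1.2885·0.5864 − -3.2718·1.7118 = +4.8451 (running +7.4404)
  i=3: -3.2718·-0.9646 − -2.1398·0.5864 = +4.4107 (running +11.8511)
  i=4: -2.1398·-1.4779 − -1.6238·-0.9646 = +1.5961 (running +13.4472)
  i=5: -1.6238·-1.9395 − -0.3657·-1.4779 = +2.6089 (running +16.0561)
  i=6: -0.3657·0.1769 − 1.3830·-1.9395 = +2.6176 (running +18.6737)
Area = |Σ|/2 = |18.6737|/2 = 9.3368

Area at t=0.854: 9.3368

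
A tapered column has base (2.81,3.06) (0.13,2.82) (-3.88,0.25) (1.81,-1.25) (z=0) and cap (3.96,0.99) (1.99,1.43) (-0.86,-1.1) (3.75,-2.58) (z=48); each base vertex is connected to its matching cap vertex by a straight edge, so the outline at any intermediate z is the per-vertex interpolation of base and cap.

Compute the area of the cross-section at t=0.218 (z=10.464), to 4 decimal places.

Cross-section at t=0.218: each vertex is (1-t)·p0[i] + t·p1[i].
  v1: (1-0.218)·(2.81,3.06) + 0.218·(3.96,0.99) = (3.0607,2.6087)
  v2: (1-0.218)·(0.13,2.82) + 0.218·(1.99,1.43) = (0.5355,2.5170)
  v3: (1-0.218)·(-3.88,0.25) + 0.218·(-0.86,-1.1) = (-3.2216,-0.0443)
  v4: (1-0.218)·(1.81,-1.25) + 0.218·(3.75,-2.58) = (2.2329,-1.5399)
Shoelace sum Σ(x_i·y_{i+1} − x_{i+1}·y_i):
  i=1: 3.0607·2.5170 − 0.5355·2.6087 = +6.3068 (running +6.3068)
  i=2: 0.5355·-0.0443 − -3.2216·2.5170 = +8.0851 (running +14.3919)
  i=3: -3.2216·-1.5399 − 2.2329·-0.0443 = +5.0601 (running +19.4519)
  i=4: 2.2329·2.6087 − 3.0607·-1.5399 = +10.5384 (running +29.9903)
Area = |Σ|/2 = |29.9903|/2 = 14.9952

Area at t=0.218: 14.9952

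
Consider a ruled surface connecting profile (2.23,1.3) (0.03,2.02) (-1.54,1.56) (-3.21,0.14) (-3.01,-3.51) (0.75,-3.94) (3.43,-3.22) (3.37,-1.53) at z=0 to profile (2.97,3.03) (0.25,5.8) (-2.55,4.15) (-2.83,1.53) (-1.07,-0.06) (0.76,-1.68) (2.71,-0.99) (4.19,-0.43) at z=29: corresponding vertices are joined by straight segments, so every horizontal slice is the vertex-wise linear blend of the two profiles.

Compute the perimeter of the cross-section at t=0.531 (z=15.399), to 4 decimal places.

Cross-section at t=0.531: each vertex is (1-t)·p0[i] + t·p1[i].
  v1: (1-0.531)·(2.23,1.3) + 0.531·(2.97,3.03) = (2.6229,2.2186)
  v2: (1-0.531)·(0.03,2.02) + 0.531·(0.25,5.8) = (0.1468,4.0272)
  v3: (1-0.531)·(-1.54,1.56) + 0.531·(-2.55,4.15) = (-2.0763,2.9353)
  v4: (1-0.531)·(-3.21,0.14) + 0.531·(-2.83,1.53) = (-3.0082,0.8781)
  v5: (1-0.531)·(-3.01,-3.51) + 0.531·(-1.07,-0.06) = (-1.9799,-1.6780)
  v6: (1-0.531)·(0.75,-3.94) + 0.531·(0.76,-1.68) = (0.7553,-2.7399)
  v7: (1-0.531)·(3.43,-3.22) + 0.531·(2.71,-0.99) = (3.0477,-2.0359)
  v8: (1-0.531)·(3.37,-1.53) + 0.531·(4.19,-0.43) = (3.8054,-0.9459)
Perimeter = Σ |v_{i+1} − v_i|:
  edge 1→2: √(-2.4761² + 1.8086²) = 3.0663 (running 3.0663)
  edge 2→3: √(-2.2231² + -1.0919²) = 2.4768 (running 5.5431)
  edge 3→4: √(-0.9319² + -2.0572²) = 2.2584 (running 7.8015)
  edge 4→5: √(1.0284² + -2.5561²) = 2.7552 (running 10.5568)
  edge 5→6: √(2.7352² + -1.0619²) = 2.9341 (running 13.4908)
  edge 6→7: √(2.2924² + 0.7041²) = 2.3981 (running 15.8889)
  edge 7→8: √(0.7577² + 1.0900²) = 1.3275 (running 17.2164)
  edge 8→1: √(-1.1825² + 3.1645²) = 3.3782 (running 20.5946)
Perimeter = 20.5946

Perimeter at t=0.531: 20.5946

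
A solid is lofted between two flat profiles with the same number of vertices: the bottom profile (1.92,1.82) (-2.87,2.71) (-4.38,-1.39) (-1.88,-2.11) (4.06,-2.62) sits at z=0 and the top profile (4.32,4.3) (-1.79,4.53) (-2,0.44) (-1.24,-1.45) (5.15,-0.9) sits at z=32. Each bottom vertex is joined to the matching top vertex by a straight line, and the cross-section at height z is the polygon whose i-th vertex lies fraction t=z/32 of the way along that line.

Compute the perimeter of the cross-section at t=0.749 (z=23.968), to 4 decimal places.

Perimeter at t=0.749: 23.3398

Cross-section at t=0.749: each vertex is (1-t)·p0[i] + t·p1[i].
  v1: (1-0.749)·(1.92,1.82) + 0.749·(4.32,4.3) = (3.7176,3.6775)
  v2: (1-0.749)·(-2.87,2.71) + 0.749·(-1.79,4.53) = (-2.0611,4.0732)
  v3: (1-0.749)·(-4.38,-1.39) + 0.749·(-2,0.44) = (-2.5974,-0.0193)
  v4: (1-0.749)·(-1.88,-2.11) + 0.749·(-1.24,-1.45) = (-1.4006,-1.6157)
  v5: (1-0.749)·(4.06,-2.62) + 0.749·(5.15,-0.9) = (4.8764,-1.3317)
Perimeter = Σ |v_{i+1} − v_i|:
  edge 1→2: √(-5.7787² + 0.3957²) = 5.7922 (running 5.7922)
  edge 2→3: √(-0.5363² + -4.0925²) = 4.1275 (running 9.9197)
  edge 3→4: √(1.1967² + -1.5963²) = 1.9951 (running 11.9148)
  edge 4→5: √(6.2771² + 0.2839²) = 6.2835 (running 18.1983)
  edge 5→1: √(-1.1588² + 5.0092²) = 5.1415 (running 23.3398)
Perimeter = 23.3398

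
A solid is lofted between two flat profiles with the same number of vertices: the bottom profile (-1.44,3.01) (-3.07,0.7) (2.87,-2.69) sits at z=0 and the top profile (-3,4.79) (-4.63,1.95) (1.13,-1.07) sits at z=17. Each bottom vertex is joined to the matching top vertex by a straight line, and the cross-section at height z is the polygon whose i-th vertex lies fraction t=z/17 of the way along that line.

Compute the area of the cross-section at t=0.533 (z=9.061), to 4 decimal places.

Area at t=0.533: 10.1775

Cross-section at t=0.533: each vertex is (1-t)·p0[i] + t·p1[i].
  v1: (1-0.533)·(-1.44,3.01) + 0.533·(-3,4.79) = (-2.2715,3.9587)
  v2: (1-0.533)·(-3.07,0.7) + 0.533·(-4.63,1.95) = (-3.9015,1.3662)
  v3: (1-0.533)·(2.87,-2.69) + 0.533·(1.13,-1.07) = (1.9426,-1.8265)
Shoelace sum Σ(x_i·y_{i+1} − x_{i+1}·y_i):
  i=1: -2.2715·1.3662 − -3.9015·3.9587 = +12.3415 (running +12.3415)
  i=2: -3.9015·-1.8265 − 1.9426·1.3662 = +4.4722 (running +16.8137)
  i=3: 1.9426·3.9587 − -2.2715·-1.8265 = +3.5412 (running +20.3549)
Area = |Σ|/2 = |20.3549|/2 = 10.1775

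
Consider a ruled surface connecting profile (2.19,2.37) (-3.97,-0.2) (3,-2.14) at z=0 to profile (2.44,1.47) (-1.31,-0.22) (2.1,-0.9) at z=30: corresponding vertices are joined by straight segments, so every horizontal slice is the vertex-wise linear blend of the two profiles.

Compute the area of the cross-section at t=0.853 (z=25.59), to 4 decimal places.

Area at t=0.853: 5.3536

Cross-section at t=0.853: each vertex is (1-t)·p0[i] + t·p1[i].
  v1: (1-0.853)·(2.19,2.37) + 0.853·(2.44,1.47) = (2.4032,1.6023)
  v2: (1-0.853)·(-3.97,-0.2) + 0.853·(-1.31,-0.22) = (-1.7010,-0.2171)
  v3: (1-0.853)·(3,-2.14) + 0.853·(2.1,-0.9) = (2.2323,-1.0823)
Shoelace sum Σ(x_i·y_{i+1} − x_{i+1}·y_i):
  i=1: 2.4032·-0.2171 − -1.7010·1.6023 = +2.2039 (running +2.2039)
  i=2: -1.7010·-1.0823 − 2.2323·-0.2171 = +2.3255 (running +4.5294)
  i=3: 2.2323·1.6023 − 2.4032·-1.0823 = +6.1778 (running +10.7072)
Area = |Σ|/2 = |10.7072|/2 = 5.3536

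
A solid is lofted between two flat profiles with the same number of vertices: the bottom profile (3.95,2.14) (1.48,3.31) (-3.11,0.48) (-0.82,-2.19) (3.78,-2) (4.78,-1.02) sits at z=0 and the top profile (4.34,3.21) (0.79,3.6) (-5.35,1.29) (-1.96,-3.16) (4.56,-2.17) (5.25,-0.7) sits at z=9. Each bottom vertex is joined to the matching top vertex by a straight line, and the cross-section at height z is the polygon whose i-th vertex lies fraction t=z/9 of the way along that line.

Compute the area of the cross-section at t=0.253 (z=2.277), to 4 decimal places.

Cross-section at t=0.253: each vertex is (1-t)·p0[i] + t·p1[i].
  v1: (1-0.253)·(3.95,2.14) + 0.253·(4.34,3.21) = (4.0487,2.4107)
  v2: (1-0.253)·(1.48,3.31) + 0.253·(0.79,3.6) = (1.3054,3.3834)
  v3: (1-0.253)·(-3.11,0.48) + 0.253·(-5.35,1.29) = (-3.6767,0.6849)
  v4: (1-0.253)·(-0.82,-2.19) + 0.253·(-1.96,-3.16) = (-1.1084,-2.4354)
  v5: (1-0.253)·(3.78,-2) + 0.253·(4.56,-2.17) = (3.9773,-2.0430)
  v6: (1-0.253)·(4.78,-1.02) + 0.253·(5.25,-0.7) = (4.8989,-0.9390)
Shoelace sum Σ(x_i·y_{i+1} − x_{i+1}·y_i):
  i=1: 4.0487·3.3834 − 1.3054·2.4107 = +10.5511 (running +10.5511)
  i=2: 1.3054·0.6849 − -3.6767·3.3834 = +13.3338 (running +23.8850)
  i=3: -3.6767·-2.4354 − -1.1084·0.6849 = +9.7135 (running +33.5985)
  i=4: -1.1084·-2.0430 − 3.9773·-2.4354 = +11.9510 (running +45.5494)
  i=5: 3.9773·-0.9390 − 4.8989·-2.0430 = +6.2736 (running +51.8231)
  i=6: 4.8989·2.4107 − 4.0487·-0.9390 = +15.6117 (running +67.4348)
Area = |Σ|/2 = |67.4348|/2 = 33.7174

Area at t=0.253: 33.7174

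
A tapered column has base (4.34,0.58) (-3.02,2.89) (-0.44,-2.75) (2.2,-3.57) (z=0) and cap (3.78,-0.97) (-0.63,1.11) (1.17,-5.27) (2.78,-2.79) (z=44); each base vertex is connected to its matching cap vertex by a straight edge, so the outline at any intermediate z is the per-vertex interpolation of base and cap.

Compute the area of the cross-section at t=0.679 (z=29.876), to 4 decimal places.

Area at t=0.679: 15.7657

Cross-section at t=0.679: each vertex is (1-t)·p0[i] + t·p1[i].
  v1: (1-0.679)·(4.34,0.58) + 0.679·(3.78,-0.97) = (3.9598,-0.4725)
  v2: (1-0.679)·(-3.02,2.89) + 0.679·(-0.63,1.11) = (-1.3972,1.6814)
  v3: (1-0.679)·(-0.44,-2.75) + 0.679·(1.17,-5.27) = (0.6532,-4.4611)
  v4: (1-0.679)·(2.2,-3.57) + 0.679·(2.78,-2.79) = (2.5938,-3.0404)
Shoelace sum Σ(x_i·y_{i+1} − x_{i+1}·y_i):
  i=1: 3.9598·1.6814 − -1.3972·-0.4725 = +5.9978 (running +5.9978)
  i=2: -1.3972·-4.4611 − 0.6532·1.6814 = +5.1347 (running +11.1325)
  i=3: 0.6532·-3.0404 − 2.5938·-4.4611 = +9.5853 (running +20.7178)
  i=4: 2.5938·-0.4725 − 3.9598·-3.0404 = +10.8137 (running +31.5315)
Area = |Σ|/2 = |31.5315|/2 = 15.7657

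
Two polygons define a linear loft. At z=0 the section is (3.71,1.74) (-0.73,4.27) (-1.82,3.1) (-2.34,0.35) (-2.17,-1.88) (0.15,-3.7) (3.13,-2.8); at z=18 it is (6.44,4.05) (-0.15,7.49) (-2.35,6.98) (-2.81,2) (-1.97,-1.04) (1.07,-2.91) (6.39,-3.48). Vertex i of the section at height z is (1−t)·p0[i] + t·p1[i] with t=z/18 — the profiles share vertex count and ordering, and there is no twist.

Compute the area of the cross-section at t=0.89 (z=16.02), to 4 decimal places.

Area at t=0.89: 72.9372

Cross-section at t=0.89: each vertex is (1-t)·p0[i] + t·p1[i].
  v1: (1-0.89)·(3.71,1.74) + 0.89·(6.44,4.05) = (6.1397,3.7959)
  v2: (1-0.89)·(-0.73,4.27) + 0.89·(-0.15,7.49) = (-0.2138,7.1358)
  v3: (1-0.89)·(-1.82,3.1) + 0.89·(-2.35,6.98) = (-2.2917,6.5532)
  v4: (1-0.89)·(-2.34,0.35) + 0.89·(-2.81,2) = (-2.7583,1.8185)
  v5: (1-0.89)·(-2.17,-1.88) + 0.89·(-1.97,-1.04) = (-1.9920,-1.1324)
  v6: (1-0.89)·(0.15,-3.7) + 0.89·(1.07,-2.91) = (0.9688,-2.9969)
  v7: (1-0.89)·(3.13,-2.8) + 0.89·(6.39,-3.48) = (6.0314,-3.4052)
Shoelace sum Σ(x_i·y_{i+1} − x_{i+1}·y_i):
  i=1: 6.1397·7.1358 − -0.2138·3.7959 = +44.6232 (running +44.6232)
  i=2: -0.2138·6.5532 − -2.2917·7.1358 = +14.9520 (running +59.5753)
  i=3: -2.2917·1.8185 − -2.7583·6.5532 = +13.9082 (running +73.4835)
  i=4: -2.7583·-1.1324 − -1.9920·1.8185 = +6.7460 (running +80.2295)
  i=5: -1.9920·-2.9969 − 0.9688·-1.1324 = +7.0669 (running +87.2964)
  i=6: 0.9688·-3.4052 − 6.0314·-2.9969 = +14.7765 (running +102.0729)
  i=7: 6.0314·3.7959 − 6.1397·-3.4052 = +43.8015 (running +145.8744)
Area = |Σ|/2 = |145.8744|/2 = 72.9372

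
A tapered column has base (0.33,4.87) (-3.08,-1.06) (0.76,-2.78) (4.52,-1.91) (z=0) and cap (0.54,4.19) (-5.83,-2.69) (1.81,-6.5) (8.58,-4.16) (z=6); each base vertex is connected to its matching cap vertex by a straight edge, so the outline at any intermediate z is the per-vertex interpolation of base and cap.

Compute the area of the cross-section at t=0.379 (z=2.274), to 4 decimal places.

Cross-section at t=0.379: each vertex is (1-t)·p0[i] + t·p1[i].
  v1: (1-0.379)·(0.33,4.87) + 0.379·(0.54,4.19) = (0.4096,4.6123)
  v2: (1-0.379)·(-3.08,-1.06) + 0.379·(-5.83,-2.69) = (-4.1223,-1.6778)
  v3: (1-0.379)·(0.76,-2.78) + 0.379·(1.81,-6.5) = (1.1580,-4.1899)
  v4: (1-0.379)·(4.52,-1.91) + 0.379·(8.58,-4.16) = (6.0587,-2.7628)
Shoelace sum Σ(x_i·y_{i+1} − x_{i+1}·y_i):
  i=1: 0.4096·-1.6778 − -4.1223·4.6123 = +18.3258 (running +18.3258)
  i=2: -4.1223·-4.1899 − 1.1580·-1.6778 = +19.2145 (running +37.5403)
  i=3: 1.1580·-2.7628 − 6.0587·-4.1899 = +22.1863 (running +59.7265)
  i=4: 6.0587·4.6123 − 0.4096·-2.7628 = +29.0762 (running +88.8027)
Area = |Σ|/2 = |88.8027|/2 = 44.4014

Area at t=0.379: 44.4014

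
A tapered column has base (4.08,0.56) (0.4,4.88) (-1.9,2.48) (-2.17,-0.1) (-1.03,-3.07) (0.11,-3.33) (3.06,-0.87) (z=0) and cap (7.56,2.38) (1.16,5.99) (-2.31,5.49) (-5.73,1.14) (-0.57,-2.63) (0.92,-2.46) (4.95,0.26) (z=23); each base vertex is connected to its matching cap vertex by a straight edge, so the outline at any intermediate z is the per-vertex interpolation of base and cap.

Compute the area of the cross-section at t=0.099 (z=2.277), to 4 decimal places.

Area at t=0.099: 33.6325

Cross-section at t=0.099: each vertex is (1-t)·p0[i] + t·p1[i].
  v1: (1-0.099)·(4.08,0.56) + 0.099·(7.56,2.38) = (4.4245,0.7402)
  v2: (1-0.099)·(0.4,4.88) + 0.099·(1.16,5.99) = (0.4752,4.9899)
  v3: (1-0.099)·(-1.9,2.48) + 0.099·(-2.31,5.49) = (-1.9406,2.7780)
  v4: (1-0.099)·(-2.17,-0.1) + 0.099·(-5.73,1.14) = (-2.5224,0.0228)
  v5: (1-0.099)·(-1.03,-3.07) + 0.099·(-0.57,-2.63) = (-0.9845,-3.0264)
  v6: (1-0.099)·(0.11,-3.33) + 0.099·(0.92,-2.46) = (0.1902,-3.2439)
  v7: (1-0.099)·(3.06,-0.87) + 0.099·(4.95,0.26) = (3.2471,-0.7581)
Shoelace sum Σ(x_i·y_{i+1} − x_{i+1}·y_i):
  i=1: 4.4245·4.9899 − 0.4752·0.7402 = +21.7261 (running +21.7261)
  i=2: 0.4752·2.7780 − -1.9406·4.9899 = +11.0035 (running +32.7296)
  i=3: -1.9406·0.0228 − -2.5224·2.7780 = +6.9631 (running +39.6928)
  i=4: -2.5224·-3.0264 − -0.9845·0.0228 = +7.6564 (running +47.3492)
  i=5: -0.9845·-3.2439 − 0.1902·-3.0264 = +3.7691 (running +51.1183)
  i=6: 0.1902·-0.7581 − 3.2471·-3.2439 = +10.3890 (running +61.5073)
  i=7: 3.2471·0.7402 − 4.4245·-0.7581 = +5.7578 (running +67.2651)
Area = |Σ|/2 = |67.2651|/2 = 33.6325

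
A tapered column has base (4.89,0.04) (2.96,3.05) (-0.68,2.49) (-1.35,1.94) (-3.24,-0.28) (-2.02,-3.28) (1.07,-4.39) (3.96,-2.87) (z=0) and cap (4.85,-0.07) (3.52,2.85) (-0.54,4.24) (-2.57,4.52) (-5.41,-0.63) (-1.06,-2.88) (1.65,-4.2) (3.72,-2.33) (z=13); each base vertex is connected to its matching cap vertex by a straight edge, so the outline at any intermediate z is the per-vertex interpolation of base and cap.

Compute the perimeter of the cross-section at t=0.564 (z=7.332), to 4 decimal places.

Cross-section at t=0.564: each vertex is (1-t)·p0[i] + t·p1[i].
  v1: (1-0.564)·(4.89,0.04) + 0.564·(4.85,-0.07) = (4.8674,-0.0220)
  v2: (1-0.564)·(2.96,3.05) + 0.564·(3.52,2.85) = (3.2758,2.9372)
  v3: (1-0.564)·(-0.68,2.49) + 0.564·(-0.54,4.24) = (-0.6010,3.4770)
  v4: (1-0.564)·(-1.35,1.94) + 0.564·(-2.57,4.52) = (-2.0381,3.3951)
  v5: (1-0.564)·(-3.24,-0.28) + 0.564·(-5.41,-0.63) = (-4.4639,-0.4774)
  v6: (1-0.564)·(-2.02,-3.28) + 0.564·(-1.06,-2.88) = (-1.4786,-3.0544)
  v7: (1-0.564)·(1.07,-4.39) + 0.564·(1.65,-4.2) = (1.3971,-4.2828)
  v8: (1-0.564)·(3.96,-2.87) + 0.564·(3.72,-2.33) = (3.8246,-2.5654)
Perimeter = Σ |v_{i+1} − v_i|:
  edge 1→2: √(-1.5916² + 2.9592²) = 3.3601 (running 3.3601)
  edge 2→3: √(-3.8769² + 0.5398²) = 3.9143 (running 7.2744)
  edge 3→4: √(-1.4370² + -0.0819²) = 1.4394 (running 8.7138)
  edge 4→5: √(-2.4258² + -3.8725²) = 4.5696 (running 13.2833)
  edge 5→6: √(2.9853² + -2.5770²) = 3.9437 (running 17.2271)
  edge 6→7: √(2.8757² + -1.2284²) = 3.1271 (running 20.3541)
  edge 7→8: √(2.4275² + 1.7174²) = 2.9736 (running 23.3277)
  edge 8→1: √(1.0428² + 2.5434²) = 2.7489 (running 26.0766)
Perimeter = 26.0766

Perimeter at t=0.564: 26.0766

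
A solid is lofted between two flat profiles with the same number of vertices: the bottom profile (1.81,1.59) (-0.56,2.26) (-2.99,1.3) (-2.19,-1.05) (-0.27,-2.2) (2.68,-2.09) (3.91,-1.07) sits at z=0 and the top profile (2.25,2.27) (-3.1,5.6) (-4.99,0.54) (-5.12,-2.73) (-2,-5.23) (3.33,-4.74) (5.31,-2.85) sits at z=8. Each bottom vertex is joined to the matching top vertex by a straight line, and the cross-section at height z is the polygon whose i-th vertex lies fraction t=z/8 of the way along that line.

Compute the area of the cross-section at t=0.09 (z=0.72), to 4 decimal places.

Cross-section at t=0.09: each vertex is (1-t)·p0[i] + t·p1[i].
  v1: (1-0.09)·(1.81,1.59) + 0.09·(2.25,2.27) = (1.8496,1.6512)
  v2: (1-0.09)·(-0.56,2.26) + 0.09·(-3.1,5.6) = (-0.7886,2.5606)
  v3: (1-0.09)·(-2.99,1.3) + 0.09·(-4.99,0.54) = (-3.1700,1.2316)
  v4: (1-0.09)·(-2.19,-1.05) + 0.09·(-5.12,-2.73) = (-2.4537,-1.2012)
  v5: (1-0.09)·(-0.27,-2.2) + 0.09·(-2,-5.23) = (-0.4257,-2.4727)
  v6: (1-0.09)·(2.68,-2.09) + 0.09·(3.33,-4.74) = (2.7385,-2.3285)
  v7: (1-0.09)·(3.91,-1.07) + 0.09·(5.31,-2.85) = (4.0360,-1.2302)
Shoelace sum Σ(x_i·y_{i+1} − x_{i+1}·y_i):
  i=1: 1.8496·2.5606 − -0.7886·1.6512 = +6.0382 (running +6.0382)
  i=2: -0.7886·1.2316 − -3.1700·2.5606 = +7.1459 (running +13.1841)
  i=3: -3.1700·-1.2012 − -2.4537·1.2316 = +6.8298 (running +20.0139)
  i=4: -2.4537·-2.4727 − -0.4257·-1.2012 = +5.5559 (running +25.5698)
  i=5: -0.4257·-2.3285 − 2.7385·-2.4727 = +7.7627 (running +33.3325)
  i=6: 2.7385·-1.2302 − 4.0360·-2.3285 = +6.0289 (running +39.3614)
  i=7: 4.0360·1.6512 − 1.8496·-1.2302 = +8.9396 (running +48.3011)
Area = |Σ|/2 = |48.3011|/2 = 24.1505

Area at t=0.09: 24.1505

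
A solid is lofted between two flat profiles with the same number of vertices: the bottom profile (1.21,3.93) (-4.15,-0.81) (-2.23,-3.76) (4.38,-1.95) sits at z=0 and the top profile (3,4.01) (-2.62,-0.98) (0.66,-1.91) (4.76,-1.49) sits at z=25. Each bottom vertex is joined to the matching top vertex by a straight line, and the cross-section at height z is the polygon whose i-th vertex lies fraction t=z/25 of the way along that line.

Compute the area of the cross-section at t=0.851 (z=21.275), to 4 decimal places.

Area at t=0.851: 24.1038

Cross-section at t=0.851: each vertex is (1-t)·p0[i] + t·p1[i].
  v1: (1-0.851)·(1.21,3.93) + 0.851·(3,4.01) = (2.7333,3.9981)
  v2: (1-0.851)·(-4.15,-0.81) + 0.851·(-2.62,-0.98) = (-2.8480,-0.9547)
  v3: (1-0.851)·(-2.23,-3.76) + 0.851·(0.66,-1.91) = (0.2294,-2.1856)
  v4: (1-0.851)·(4.38,-1.95) + 0.851·(4.76,-1.49) = (4.7034,-1.5585)
Shoelace sum Σ(x_i·y_{i+1} − x_{i+1}·y_i):
  i=1: 2.7333·-0.9547 − -2.8480·3.9981 = +8.7770 (running +8.7770)
  i=2: -2.8480·-2.1856 − 0.2294·-0.9547 = +6.4437 (running +15.2207)
  i=3: 0.2294·-1.5585 − 4.7034·-2.1856 = +9.9224 (running +25.1431)
  i=4: 4.7034·3.9981 − 2.7333·-1.5585 = +23.0644 (running +48.2075)
Area = |Σ|/2 = |48.2075|/2 = 24.1038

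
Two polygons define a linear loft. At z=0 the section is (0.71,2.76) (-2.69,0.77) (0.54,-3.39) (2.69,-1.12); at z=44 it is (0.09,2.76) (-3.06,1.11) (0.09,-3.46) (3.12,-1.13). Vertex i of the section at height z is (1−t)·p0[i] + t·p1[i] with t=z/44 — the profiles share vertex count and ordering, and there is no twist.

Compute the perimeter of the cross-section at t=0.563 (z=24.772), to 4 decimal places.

Cross-section at t=0.563: each vertex is (1-t)·p0[i] + t·p1[i].
  v1: (1-0.563)·(0.71,2.76) + 0.563·(0.09,2.76) = (0.3609,2.7600)
  v2: (1-0.563)·(-2.69,0.77) + 0.563·(-3.06,1.11) = (-2.8983,0.9614)
  v3: (1-0.563)·(0.54,-3.39) + 0.563·(0.09,-3.46) = (0.2867,-3.4294)
  v4: (1-0.563)·(2.69,-1.12) + 0.563·(3.12,-1.13) = (2.9321,-1.1256)
Perimeter = Σ |v_{i+1} − v_i|:
  edge 1→2: √(-3.2592² + -1.7986²) = 3.7226 (running 3.7226)
  edge 2→3: √(3.1850² + -4.3908²) = 5.4243 (running 9.1469)
  edge 3→4: √(2.6454² + 2.3038²) = 3.5080 (running 12.6549)
  edge 4→1: √(-2.5712² + 3.8856²) = 4.6593 (running 17.3142)
Perimeter = 17.3142

Perimeter at t=0.563: 17.3142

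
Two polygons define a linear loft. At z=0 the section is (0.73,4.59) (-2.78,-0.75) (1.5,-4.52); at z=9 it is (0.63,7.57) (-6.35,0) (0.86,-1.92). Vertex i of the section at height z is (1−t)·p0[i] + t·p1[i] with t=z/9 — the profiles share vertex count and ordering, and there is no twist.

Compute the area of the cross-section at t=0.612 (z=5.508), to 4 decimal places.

Cross-section at t=0.612: each vertex is (1-t)·p0[i] + t·p1[i].
  v1: (1-0.612)·(0.73,4.59) + 0.612·(0.63,7.57) = (0.6688,6.4138)
  v2: (1-0.612)·(-2.78,-0.75) + 0.612·(-6.35,0) = (-4.9648,-0.2910)
  v3: (1-0.612)·(1.5,-4.52) + 0.612·(0.86,-1.92) = (1.1083,-2.9288)
Shoelace sum Σ(x_i·y_{i+1} − x_{i+1}·y_i):
  i=1: 0.6688·-0.2910 − -4.9648·6.4138 = +31.6487 (running +31.6487)
  i=2: -4.9648·-2.9288 − 1.1083·-0.2910 = +14.8635 (running +46.5122)
  i=3: 1.1083·6.4138 − 0.6688·-2.9288 = +9.0673 (running +55.5795)
Area = |Σ|/2 = |55.5795|/2 = 27.7897

Area at t=0.612: 27.7897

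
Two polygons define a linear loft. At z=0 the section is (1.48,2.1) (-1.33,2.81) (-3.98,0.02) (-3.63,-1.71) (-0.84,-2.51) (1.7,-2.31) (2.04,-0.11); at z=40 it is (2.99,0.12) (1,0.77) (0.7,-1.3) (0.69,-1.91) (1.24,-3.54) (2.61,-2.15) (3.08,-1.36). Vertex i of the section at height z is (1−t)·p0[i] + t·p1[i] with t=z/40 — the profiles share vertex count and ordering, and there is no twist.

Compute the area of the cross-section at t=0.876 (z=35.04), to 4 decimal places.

Area at t=0.876: 8.5958

Cross-section at t=0.876: each vertex is (1-t)·p0[i] + t·p1[i].
  v1: (1-0.876)·(1.48,2.1) + 0.876·(2.99,0.12) = (2.8028,0.3655)
  v2: (1-0.876)·(-1.33,2.81) + 0.876·(1,0.77) = (0.7111,1.0230)
  v3: (1-0.876)·(-3.98,0.02) + 0.876·(0.7,-1.3) = (0.1197,-1.1363)
  v4: (1-0.876)·(-3.63,-1.71) + 0.876·(0.69,-1.91) = (0.1543,-1.8852)
  v5: (1-0.876)·(-0.84,-2.51) + 0.876·(1.24,-3.54) = (0.9821,-3.4123)
  v6: (1-0.876)·(1.7,-2.31) + 0.876·(2.61,-2.15) = (2.4972,-2.1698)
  v7: (1-0.876)·(2.04,-0.11) + 0.876·(3.08,-1.36) = (2.9510,-1.2050)
Shoelace sum Σ(x_i·y_{i+1} − x_{i+1}·y_i):
  i=1: 2.8028·1.0230 − 0.7111·0.3655 = +2.6072 (running +2.6072)
  i=2: 0.7111·-1.1363 − 0.1197·1.0230 = -0.9304 (running +1.6768)
  i=3: 0.1197·-1.8852 − 0.1543·-1.1363 = -0.0503 (running +1.6265)
  i=4: 0.1543·-3.4123 − 0.9821·-1.8852 = +1.3248 (running +2.9513)
  i=5: 0.9821·-2.1698 − 2.4972·-3.4123 = +6.3901 (running +9.3414)
  i=6: 2.4972·-1.2050 − 2.9510·-2.1698 = +3.3942 (running +12.7356)
  i=7: 2.9510·0.3655 − 2.8028·-1.2050 = +4.4560 (running +17.1916)
Area = |Σ|/2 = |17.1916|/2 = 8.5958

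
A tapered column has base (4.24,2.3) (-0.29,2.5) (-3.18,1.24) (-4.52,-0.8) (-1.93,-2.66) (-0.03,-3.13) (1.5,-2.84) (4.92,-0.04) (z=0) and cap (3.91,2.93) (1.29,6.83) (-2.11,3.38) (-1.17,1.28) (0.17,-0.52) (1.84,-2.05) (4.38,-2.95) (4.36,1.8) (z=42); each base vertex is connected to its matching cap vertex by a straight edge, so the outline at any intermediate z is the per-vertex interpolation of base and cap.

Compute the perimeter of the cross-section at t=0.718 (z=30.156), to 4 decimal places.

Cross-section at t=0.718: each vertex is (1-t)·p0[i] + t·p1[i].
  v1: (1-0.718)·(4.24,2.3) + 0.718·(3.91,2.93) = (4.0031,2.7523)
  v2: (1-0.718)·(-0.29,2.5) + 0.718·(1.29,6.83) = (0.8444,5.6089)
  v3: (1-0.718)·(-3.18,1.24) + 0.718·(-2.11,3.38) = (-2.4117,2.7765)
  v4: (1-0.718)·(-4.52,-0.8) + 0.718·(-1.17,1.28) = (-2.1147,0.6934)
  v5: (1-0.718)·(-1.93,-2.66) + 0.718·(0.17,-0.52) = (-0.4222,-1.1235)
  v6: (1-0.718)·(-0.03,-3.13) + 0.718·(1.84,-2.05) = (1.3127,-2.3546)
  v7: (1-0.718)·(1.5,-2.84) + 0.718·(4.38,-2.95) = (3.5678,-2.9190)
  v8: (1-0.718)·(4.92,-0.04) + 0.718·(4.36,1.8) = (4.5179,1.2811)
Perimeter = Σ |v_{i+1} − v_i|:
  edge 1→2: √(-3.1586² + 2.8566²) = 4.2588 (running 4.2588)
  edge 2→3: √(-3.2562² + -2.8324²) = 4.3157 (running 8.5745)
  edge 3→4: √(0.2970² + -2.0831²) = 2.1042 (running 10.6786)
  edge 4→5: √(1.6925² + -1.8169²) = 2.4831 (running 13.1617)
  edge 5→6: √(1.7349² + -1.2311²) = 2.1273 (running 15.2890)
  edge 6→7: √(2.2552² + -0.5644²) = 2.3247 (running 17.6137)
  edge 7→8: √(0.9501² + 4.2001²) = 4.3062 (running 21.9199)
  edge 8→1: √(-0.5149² + 1.4712²) = 1.5587 (running 23.4786)
Perimeter = 23.4786

Perimeter at t=0.718: 23.4786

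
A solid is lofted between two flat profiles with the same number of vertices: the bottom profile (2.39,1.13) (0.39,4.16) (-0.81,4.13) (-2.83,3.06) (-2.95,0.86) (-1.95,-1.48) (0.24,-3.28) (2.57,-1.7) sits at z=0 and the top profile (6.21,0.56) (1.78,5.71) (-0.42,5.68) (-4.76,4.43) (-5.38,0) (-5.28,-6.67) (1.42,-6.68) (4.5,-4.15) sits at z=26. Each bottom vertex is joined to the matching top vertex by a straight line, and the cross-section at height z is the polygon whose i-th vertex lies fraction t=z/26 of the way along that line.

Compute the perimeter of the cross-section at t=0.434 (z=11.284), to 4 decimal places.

Cross-section at t=0.434: each vertex is (1-t)·p0[i] + t·p1[i].
  v1: (1-0.434)·(2.39,1.13) + 0.434·(6.21,0.56) = (4.0479,0.8826)
  v2: (1-0.434)·(0.39,4.16) + 0.434·(1.78,5.71) = (0.9933,4.8327)
  v3: (1-0.434)·(-0.81,4.13) + 0.434·(-0.42,5.68) = (-0.6407,4.8027)
  v4: (1-0.434)·(-2.83,3.06) + 0.434·(-4.76,4.43) = (-3.6676,3.6546)
  v5: (1-0.434)·(-2.95,0.86) + 0.434·(-5.38,0) = (-4.0046,0.4868)
  v6: (1-0.434)·(-1.95,-1.48) + 0.434·(-5.28,-6.67) = (-3.3952,-3.7325)
  v7: (1-0.434)·(0.24,-3.28) + 0.434·(1.42,-6.68) = (0.7521,-4.7556)
  v8: (1-0.434)·(2.57,-1.7) + 0.434·(4.5,-4.15) = (3.4076,-2.7633)
Perimeter = Σ |v_{i+1} − v_i|:
  edge 1→2: √(-3.0546² + 3.9501²) = 4.9934 (running 4.9934)
  edge 2→3: √(-1.6340² + -0.0300²) = 1.6343 (running 6.6277)
  edge 3→4: √(-3.0269² + -1.1481²) = 3.2373 (running 9.8650)
  edge 4→5: √(-0.3370² + -3.1678²) = 3.1857 (running 13.0507)
  edge 5→6: √(0.6094² + -4.2192²) = 4.2630 (running 17.3137)
  edge 6→7: √(4.1473² + -1.0231²) = 4.2717 (running 21.5853)
  edge 7→8: √(2.6555² + 1.9923²) = 3.3198 (running 24.9051)
  edge 8→1: √(0.6403² + 3.6459²) = 3.7017 (running 28.6068)
Perimeter = 28.6068

Perimeter at t=0.434: 28.6068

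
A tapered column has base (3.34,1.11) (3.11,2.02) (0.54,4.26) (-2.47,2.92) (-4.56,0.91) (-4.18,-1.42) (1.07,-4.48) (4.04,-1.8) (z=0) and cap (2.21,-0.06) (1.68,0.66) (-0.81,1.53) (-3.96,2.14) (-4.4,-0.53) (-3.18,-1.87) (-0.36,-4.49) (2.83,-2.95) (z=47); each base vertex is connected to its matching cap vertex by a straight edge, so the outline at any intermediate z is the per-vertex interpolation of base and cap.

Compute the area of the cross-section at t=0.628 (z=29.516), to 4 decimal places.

Area at t=0.628: 36.4769

Cross-section at t=0.628: each vertex is (1-t)·p0[i] + t·p1[i].
  v1: (1-0.628)·(3.34,1.11) + 0.628·(2.21,-0.06) = (2.6304,0.3752)
  v2: (1-0.628)·(3.11,2.02) + 0.628·(1.68,0.66) = (2.2120,1.1659)
  v3: (1-0.628)·(0.54,4.26) + 0.628·(-0.81,1.53) = (-0.3078,2.5456)
  v4: (1-0.628)·(-2.47,2.92) + 0.628·(-3.96,2.14) = (-3.4057,2.4302)
  v5: (1-0.628)·(-4.56,0.91) + 0.628·(-4.4,-0.53) = (-4.4595,0.0057)
  v6: (1-0.628)·(-4.18,-1.42) + 0.628·(-3.18,-1.87) = (-3.5520,-1.7026)
  v7: (1-0.628)·(1.07,-4.48) + 0.628·(-0.36,-4.49) = (0.1720,-4.4863)
  v8: (1-0.628)·(4.04,-1.8) + 0.628·(2.83,-2.95) = (3.2801,-2.5222)
Shoelace sum Σ(x_i·y_{i+1} − x_{i+1}·y_i):
  i=1: 2.6304·1.1659 − 2.2120·0.3752 = +2.2368 (running +2.2368)
  i=2: 2.2120·2.5456 − -0.3078·1.1659 = +5.9895 (running +8.2263)
  i=3: -0.3078·2.4302 − -3.4057·2.5456 = +7.9215 (running +16.1478)
  i=4: -3.4057·0.0057 − -4.4595·2.4302 = +10.8180 (running +26.9658)
  i=5: -4.4595·-1.7026 − -3.5520·0.0057 = +7.6130 (running +34.5787)
  i=6: -3.5520·-4.4863 − 0.1720·-1.7026 = +16.2280 (running +50.8068)
  i=7: 0.1720·-2.5222 − 3.2801·-4.4863 = +14.2818 (running +65.0886)
  i=8: 3.2801·0.3752 − 2.6304·-2.5222 = +7.8651 (running +72.9537)
Area = |Σ|/2 = |72.9537|/2 = 36.4769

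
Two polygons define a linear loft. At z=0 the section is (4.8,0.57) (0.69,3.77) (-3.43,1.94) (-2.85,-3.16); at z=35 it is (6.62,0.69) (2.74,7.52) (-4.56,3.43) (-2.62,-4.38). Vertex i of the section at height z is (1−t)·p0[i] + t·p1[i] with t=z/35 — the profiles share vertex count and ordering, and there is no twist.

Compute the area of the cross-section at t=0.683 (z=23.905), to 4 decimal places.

Area at t=0.683: 58.4007

Cross-section at t=0.683: each vertex is (1-t)·p0[i] + t·p1[i].
  v1: (1-0.683)·(4.8,0.57) + 0.683·(6.62,0.69) = (6.0431,0.6520)
  v2: (1-0.683)·(0.69,3.77) + 0.683·(2.74,7.52) = (2.0902,6.3312)
  v3: (1-0.683)·(-3.43,1.94) + 0.683·(-4.56,3.43) = (-4.2018,2.9577)
  v4: (1-0.683)·(-2.85,-3.16) + 0.683·(-2.62,-4.38) = (-2.6929,-3.9933)
Shoelace sum Σ(x_i·y_{i+1} − x_{i+1}·y_i):
  i=1: 6.0431·6.3312 − 2.0902·0.6520 = +36.8974 (running +36.8974)
  i=2: 2.0902·2.9577 − -4.2018·6.3312 = +32.7846 (running +69.6820)
  i=3: -4.2018·-3.9933 − -2.6929·2.9577 = +24.7436 (running +94.4256)
  i=4: -2.6929·0.6520 − 6.0431·-3.9933 = +22.3758 (running +116.8014)
Area = |Σ|/2 = |116.8014|/2 = 58.4007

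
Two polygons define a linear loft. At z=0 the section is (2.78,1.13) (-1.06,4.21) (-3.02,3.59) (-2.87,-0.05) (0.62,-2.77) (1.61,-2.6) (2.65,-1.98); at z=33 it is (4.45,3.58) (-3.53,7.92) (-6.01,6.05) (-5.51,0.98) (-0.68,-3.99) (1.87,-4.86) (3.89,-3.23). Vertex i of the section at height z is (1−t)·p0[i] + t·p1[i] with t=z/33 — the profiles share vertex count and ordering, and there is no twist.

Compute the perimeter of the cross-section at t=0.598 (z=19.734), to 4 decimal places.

Cross-section at t=0.598: each vertex is (1-t)·p0[i] + t·p1[i].
  v1: (1-0.598)·(2.78,1.13) + 0.598·(4.45,3.58) = (3.7787,2.5951)
  v2: (1-0.598)·(-1.06,4.21) + 0.598·(-3.53,7.92) = (-2.5371,6.4286)
  v3: (1-0.598)·(-3.02,3.59) + 0.598·(-6.01,6.05) = (-4.8080,5.0611)
  v4: (1-0.598)·(-2.87,-0.05) + 0.598·(-5.51,0.98) = (-4.4487,0.5659)
  v5: (1-0.598)·(0.62,-2.77) + 0.598·(-0.68,-3.99) = (-0.1574,-3.4996)
  v6: (1-0.598)·(1.61,-2.6) + 0.598·(1.87,-4.86) = (1.7655,-3.9515)
  v7: (1-0.598)·(2.65,-1.98) + 0.598·(3.89,-3.23) = (3.3915,-2.7275)
Perimeter = Σ |v_{i+1} − v_i|:
  edge 1→2: √(-6.3157² + 3.8335²) = 7.3881 (running 7.3881)
  edge 2→3: √(-2.2710² + -1.3675²) = 2.6509 (running 10.0390)
  edge 3→4: √(0.3593² + -4.4951²) = 4.5095 (running 14.5485)
  edge 4→5: √(4.2913² + -4.0655²) = 5.9113 (running 20.4598)
  edge 5→6: √(1.9229² + -0.4519²) = 1.9753 (running 22.4351)
  edge 6→7: √(1.6260² + 1.2240²) = 2.0352 (running 24.4703)
  edge 7→1: √(0.3871² + 5.3226²) = 5.3367 (running 29.8070)
Perimeter = 29.8070

Perimeter at t=0.598: 29.8070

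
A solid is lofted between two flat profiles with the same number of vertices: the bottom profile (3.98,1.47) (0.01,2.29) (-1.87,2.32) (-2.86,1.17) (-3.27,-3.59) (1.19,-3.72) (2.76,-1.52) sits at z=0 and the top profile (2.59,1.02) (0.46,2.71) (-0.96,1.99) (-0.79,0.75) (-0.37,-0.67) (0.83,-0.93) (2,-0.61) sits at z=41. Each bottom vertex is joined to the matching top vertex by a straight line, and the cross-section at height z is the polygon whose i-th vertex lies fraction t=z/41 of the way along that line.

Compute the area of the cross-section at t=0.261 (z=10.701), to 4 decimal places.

Cross-section at t=0.261: each vertex is (1-t)·p0[i] + t·p1[i].
  v1: (1-0.261)·(3.98,1.47) + 0.261·(2.59,1.02) = (3.6172,1.3525)
  v2: (1-0.261)·(0.01,2.29) + 0.261·(0.46,2.71) = (0.1275,2.3996)
  v3: (1-0.261)·(-1.87,2.32) + 0.261·(-0.96,1.99) = (-1.6325,2.2339)
  v4: (1-0.261)·(-2.86,1.17) + 0.261·(-0.79,0.75) = (-2.3197,1.0604)
  v5: (1-0.261)·(-3.27,-3.59) + 0.261·(-0.37,-0.67) = (-2.5131,-2.8279)
  v6: (1-0.261)·(1.19,-3.72) + 0.261·(0.83,-0.93) = (1.0960,-2.9918)
  v7: (1-0.261)·(2.76,-1.52) + 0.261·(2,-0.61) = (2.5616,-1.2825)
Shoelace sum Σ(x_i·y_{i+1} − x_{i+1}·y_i):
  i=1: 3.6172·2.3996 − 0.1275·1.3525 = +8.5075 (running +8.5075)
  i=2: 0.1275·2.2339 − -1.6325·2.3996 = +4.2021 (running +12.7096)
  i=3: -1.6325·1.0604 − -2.3197·2.2339 = +3.4509 (running +16.1605)
  i=4: -2.3197·-2.8279 − -2.5131·1.0604 = +9.2248 (running +25.3853)
  i=5: -2.5131·-2.9918 − 1.0960·-2.8279 = +10.6182 (running +36.0035)
  i=6: 1.0960·-1.2825 − 2.5616·-2.9918 = +6.2583 (running +42.2618)
  i=7: 2.5616·1.3525 − 3.6172·-1.2825 = +8.1038 (running +50.3655)
Area = |Σ|/2 = |50.3655|/2 = 25.1828

Area at t=0.261: 25.1828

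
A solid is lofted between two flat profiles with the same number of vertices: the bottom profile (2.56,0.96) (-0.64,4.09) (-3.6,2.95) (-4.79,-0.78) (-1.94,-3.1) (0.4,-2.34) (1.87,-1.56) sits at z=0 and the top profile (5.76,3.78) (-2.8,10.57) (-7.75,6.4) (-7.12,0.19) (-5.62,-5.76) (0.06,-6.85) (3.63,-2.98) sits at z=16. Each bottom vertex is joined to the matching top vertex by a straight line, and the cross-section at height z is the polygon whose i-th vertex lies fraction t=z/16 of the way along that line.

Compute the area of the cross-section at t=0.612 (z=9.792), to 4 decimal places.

Area at t=0.612: 99.0777

Cross-section at t=0.612: each vertex is (1-t)·p0[i] + t·p1[i].
  v1: (1-0.612)·(2.56,0.96) + 0.612·(5.76,3.78) = (4.5184,2.6858)
  v2: (1-0.612)·(-0.64,4.09) + 0.612·(-2.8,10.57) = (-1.9619,8.0558)
  v3: (1-0.612)·(-3.6,2.95) + 0.612·(-7.75,6.4) = (-6.1398,5.0614)
  v4: (1-0.612)·(-4.79,-0.78) + 0.612·(-7.12,0.19) = (-6.2160,-0.1864)
  v5: (1-0.612)·(-1.94,-3.1) + 0.612·(-5.62,-5.76) = (-4.1922,-4.7279)
  v6: (1-0.612)·(0.4,-2.34) + 0.612·(0.06,-6.85) = (0.1919,-5.1001)
  v7: (1-0.612)·(1.87,-1.56) + 0.612·(3.63,-2.98) = (2.9471,-2.4290)
Shoelace sum Σ(x_i·y_{i+1} − x_{i+1}·y_i):
  i=1: 4.5184·8.0558 − -1.9619·2.6858 = +41.6685 (running +41.6685)
  i=2: -1.9619·5.0614 − -6.1398·8.0558 = +39.5307 (running +81.1992)
  i=3: -6.1398·-0.1864 − -6.2160·5.0614 = +32.6057 (running +113.8049)
  i=4: -6.2160·-4.7279 − -4.1922·-0.1864 = +28.6073 (running +142.4122)
  i=5: -4.1922·-5.1001 − 0.1919·-4.7279 = +22.2879 (running +164.7001)
  i=6: 0.1919·-2.4290 − 2.9471·-5.1001 = +14.5645 (running +179.2646)
  i=7: 2.9471·2.6858 − 4.5184·-2.4290 = +18.8909 (running +198.1555)
Area = |Σ|/2 = |198.1555|/2 = 99.0777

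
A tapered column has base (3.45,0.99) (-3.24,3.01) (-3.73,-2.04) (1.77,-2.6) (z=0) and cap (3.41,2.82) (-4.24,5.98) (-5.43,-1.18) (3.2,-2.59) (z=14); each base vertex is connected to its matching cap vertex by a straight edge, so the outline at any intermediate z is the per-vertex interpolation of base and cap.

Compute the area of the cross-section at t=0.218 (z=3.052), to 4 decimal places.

Area at t=0.218: 32.5667

Cross-section at t=0.218: each vertex is (1-t)·p0[i] + t·p1[i].
  v1: (1-0.218)·(3.45,0.99) + 0.218·(3.41,2.82) = (3.4413,1.3889)
  v2: (1-0.218)·(-3.24,3.01) + 0.218·(-4.24,5.98) = (-3.4580,3.6575)
  v3: (1-0.218)·(-3.73,-2.04) + 0.218·(-5.43,-1.18) = (-4.1006,-1.8525)
  v4: (1-0.218)·(1.77,-2.6) + 0.218·(3.2,-2.59) = (2.0817,-2.5978)
Shoelace sum Σ(x_i·y_{i+1} − x_{i+1}·y_i):
  i=1: 3.4413·3.6575 − -3.4580·1.3889 = +17.3893 (running +17.3893)
  i=2: -3.4580·-1.8525 − -4.1006·3.6575 = +21.4038 (running +38.7931)
  i=3: -4.1006·-2.5978 − 2.0817·-1.8525 = +14.5091 (running +53.3022)
  i=4: 2.0817·1.3889 − 3.4413·-2.5978 = +11.8312 (running +65.1334)
Area = |Σ|/2 = |65.1334|/2 = 32.5667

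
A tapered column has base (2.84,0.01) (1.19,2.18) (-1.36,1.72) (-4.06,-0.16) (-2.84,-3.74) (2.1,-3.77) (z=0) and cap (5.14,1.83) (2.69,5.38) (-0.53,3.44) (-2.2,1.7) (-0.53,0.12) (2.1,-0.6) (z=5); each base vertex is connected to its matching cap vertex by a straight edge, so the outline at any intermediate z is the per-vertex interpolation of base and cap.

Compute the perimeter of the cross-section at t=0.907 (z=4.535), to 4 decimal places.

Cross-section at t=0.907: each vertex is (1-t)·p0[i] + t·p1[i].
  v1: (1-0.907)·(2.84,0.01) + 0.907·(5.14,1.83) = (4.9261,1.6607)
  v2: (1-0.907)·(1.19,2.18) + 0.907·(2.69,5.38) = (2.5505,5.0824)
  v3: (1-0.907)·(-1.36,1.72) + 0.907·(-0.53,3.44) = (-0.6072,3.2800)
  v4: (1-0.907)·(-4.06,-0.16) + 0.907·(-2.2,1.7) = (-2.3730,1.5270)
  v5: (1-0.907)·(-2.84,-3.74) + 0.907·(-0.53,0.12) = (-0.7448,-0.2390)
  v6: (1-0.907)·(2.1,-3.77) + 0.907·(2.1,-0.6) = (2.1000,-0.8948)
Perimeter = Σ |v_{i+1} − v_i|:
  edge 1→2: √(-2.3756² + 3.4217²) = 4.1655 (running 4.1655)
  edge 2→3: √(-3.1577² + -1.8024²) = 3.6359 (running 7.8013)
  edge 3→4: √(-1.7658² + -1.7530²) = 2.4882 (running 10.2895)
  edge 4→5: √(1.6282² + -1.7660²) = 2.4020 (running 12.6915)
  edge 5→6: √(2.8448² + -0.6558²) = 2.9194 (running 15.6110)
  edge 6→1: √(2.8261² + 2.5556²) = 3.8102 (running 19.4212)
Perimeter = 19.4212

Perimeter at t=0.907: 19.4212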